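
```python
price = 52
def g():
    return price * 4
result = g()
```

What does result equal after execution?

Step 1: price = 52 is defined globally.
Step 2: g() looks up price from global scope = 52, then computes 52 * 4 = 208.
Step 3: result = 208

The answer is 208.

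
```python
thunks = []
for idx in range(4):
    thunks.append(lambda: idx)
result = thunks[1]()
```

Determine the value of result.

Step 1: The loop creates 4 lambdas, all referencing the same variable idx.
Step 2: After the loop, idx = 3 (final value).
Step 3: thunks[1]() looks up idx at call time and finds 3. This is the late binding gotcha. result = 3

The answer is 3.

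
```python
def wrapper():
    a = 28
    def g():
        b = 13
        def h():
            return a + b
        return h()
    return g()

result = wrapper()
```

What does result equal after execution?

Step 1: wrapper() defines a = 28. g() defines b = 13.
Step 2: h() accesses both from enclosing scopes: a = 28, b = 13.
Step 3: result = 28 + 13 = 41

The answer is 41.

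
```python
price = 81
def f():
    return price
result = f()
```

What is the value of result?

Step 1: price = 81 is defined in the global scope.
Step 2: f() looks up price. No local price exists, so Python checks the global scope via LEGB rule and finds price = 81.
Step 3: result = 81

The answer is 81.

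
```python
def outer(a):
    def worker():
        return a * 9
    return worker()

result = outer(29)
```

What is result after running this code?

Step 1: outer(29) binds parameter a = 29.
Step 2: worker() accesses a = 29 from enclosing scope.
Step 3: result = 29 * 9 = 261

The answer is 261.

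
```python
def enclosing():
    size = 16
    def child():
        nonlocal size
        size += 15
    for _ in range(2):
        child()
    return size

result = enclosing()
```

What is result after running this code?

Step 1: size = 16.
Step 2: child() is called 2 times in a loop, each adding 15 via nonlocal.
Step 3: size = 16 + 15 * 2 = 46

The answer is 46.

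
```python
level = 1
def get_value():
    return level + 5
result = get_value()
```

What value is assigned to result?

Step 1: level = 1 is defined globally.
Step 2: get_value() looks up level from global scope = 1, then computes 1 + 5 = 6.
Step 3: result = 6

The answer is 6.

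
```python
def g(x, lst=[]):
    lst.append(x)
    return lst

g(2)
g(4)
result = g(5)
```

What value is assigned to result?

Step 1: Mutable default argument gotcha! The list [] is created once.
Step 2: Each call appends to the SAME list: [2], [2, 4], [2, 4, 5].
Step 3: result = [2, 4, 5]

The answer is [2, 4, 5].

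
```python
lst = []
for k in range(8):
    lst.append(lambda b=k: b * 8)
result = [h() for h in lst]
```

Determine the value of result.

Step 1: Default arg b=k captures k at each iteration.
Step 2: lst[k] has b defaulting to k, returns k * 8.
Step 3: result = [0, 8, 16, 24, 32, 40, 48, 56]

The answer is [0, 8, 16, 24, 32, 40, 48, 56].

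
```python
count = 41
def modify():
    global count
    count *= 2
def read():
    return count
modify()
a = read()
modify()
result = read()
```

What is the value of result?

Step 1: count = 41.
Step 2: First modify(): count = 41 * 2 = 82.
Step 3: Second modify(): count = 82 * 2 = 164.
Step 4: read() returns 164

The answer is 164.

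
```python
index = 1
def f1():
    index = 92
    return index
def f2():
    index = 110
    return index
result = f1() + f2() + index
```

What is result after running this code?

Step 1: Each function shadows global index with its own local.
Step 2: f1() returns 92, f2() returns 110.
Step 3: Global index = 1 is unchanged. result = 92 + 110 + 1 = 203

The answer is 203.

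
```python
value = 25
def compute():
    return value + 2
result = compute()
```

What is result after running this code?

Step 1: value = 25 is defined globally.
Step 2: compute() looks up value from global scope = 25, then computes 25 + 2 = 27.
Step 3: result = 27

The answer is 27.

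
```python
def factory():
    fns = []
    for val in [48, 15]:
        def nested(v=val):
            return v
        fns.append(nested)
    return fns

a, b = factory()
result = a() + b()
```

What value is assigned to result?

Step 1: Default argument v=val captures val at each iteration.
Step 2: a() returns 48 (captured at first iteration), b() returns 15 (captured at second).
Step 3: result = 48 + 15 = 63

The answer is 63.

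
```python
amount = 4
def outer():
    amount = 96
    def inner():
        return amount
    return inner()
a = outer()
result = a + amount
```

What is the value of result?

Step 1: outer() has local amount = 96. inner() reads from enclosing.
Step 2: outer() returns 96. Global amount = 4 unchanged.
Step 3: result = 96 + 4 = 100

The answer is 100.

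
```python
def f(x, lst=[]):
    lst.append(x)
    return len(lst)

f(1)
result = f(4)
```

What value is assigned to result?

Step 1: Mutable default list persists between calls.
Step 2: First call: lst = [1], len = 1. Second call: lst = [1, 4], len = 2.
Step 3: result = 2

The answer is 2.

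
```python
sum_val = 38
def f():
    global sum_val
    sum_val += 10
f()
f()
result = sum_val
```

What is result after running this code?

Step 1: sum_val = 38.
Step 2: First f(): sum_val = 38 + 10 = 48.
Step 3: Second f(): sum_val = 48 + 10 = 58. result = 58

The answer is 58.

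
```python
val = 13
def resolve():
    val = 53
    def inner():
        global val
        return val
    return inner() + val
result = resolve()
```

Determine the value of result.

Step 1: Global val = 13. resolve() shadows with local val = 53.
Step 2: inner() uses global keyword, so inner() returns global val = 13.
Step 3: resolve() returns 13 + 53 = 66

The answer is 66.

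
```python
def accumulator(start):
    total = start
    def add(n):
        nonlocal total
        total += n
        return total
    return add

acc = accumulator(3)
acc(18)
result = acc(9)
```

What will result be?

Step 1: accumulator(3) creates closure with total = 3.
Step 2: First acc(18): total = 3 + 18 = 21.
Step 3: Second acc(9): total = 21 + 9 = 30. result = 30

The answer is 30.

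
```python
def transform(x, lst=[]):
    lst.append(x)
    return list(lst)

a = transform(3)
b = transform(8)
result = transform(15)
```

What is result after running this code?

Step 1: Default list is shared. list() creates copies for return values.
Step 2: Internal list grows: [3] -> [3, 8] -> [3, 8, 15].
Step 3: result = [3, 8, 15]

The answer is [3, 8, 15].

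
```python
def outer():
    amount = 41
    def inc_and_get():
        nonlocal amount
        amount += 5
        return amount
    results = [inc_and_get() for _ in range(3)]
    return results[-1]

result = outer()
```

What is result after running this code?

Step 1: amount = 41.
Step 2: Three calls to inc_and_get(), each adding 5.
Step 3: Last value = 41 + 5 * 3 = 56

The answer is 56.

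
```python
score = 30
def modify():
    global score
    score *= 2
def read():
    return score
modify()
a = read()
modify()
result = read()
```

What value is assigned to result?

Step 1: score = 30.
Step 2: First modify(): score = 30 * 2 = 60.
Step 3: Second modify(): score = 60 * 2 = 120.
Step 4: read() returns 120

The answer is 120.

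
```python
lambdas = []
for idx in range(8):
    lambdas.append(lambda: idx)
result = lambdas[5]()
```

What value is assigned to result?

Step 1: The loop creates 8 lambdas, all referencing the same variable idx.
Step 2: After the loop, idx = 7 (final value).
Step 3: lambdas[5]() looks up idx at call time and finds 7. This is the late binding gotcha. result = 7

The answer is 7.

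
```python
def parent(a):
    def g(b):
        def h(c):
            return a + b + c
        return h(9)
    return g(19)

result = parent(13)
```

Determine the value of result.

Step 1: a = 13, b = 19, c = 9 across three nested scopes.
Step 2: h() accesses all three via LEGB rule.
Step 3: result = 13 + 19 + 9 = 41

The answer is 41.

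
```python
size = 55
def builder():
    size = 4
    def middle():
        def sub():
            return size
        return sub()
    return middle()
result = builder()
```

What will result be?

Step 1: builder() defines size = 4. middle() and sub() have no local size.
Step 2: sub() checks local (none), enclosing middle() (none), enclosing builder() and finds size = 4.
Step 3: result = 4

The answer is 4.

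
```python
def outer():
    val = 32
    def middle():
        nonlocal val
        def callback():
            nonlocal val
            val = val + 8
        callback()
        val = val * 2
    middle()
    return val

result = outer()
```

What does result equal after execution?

Step 1: val = 32.
Step 2: callback() adds 8: val = 32 + 8 = 40.
Step 3: middle() doubles: val = 40 * 2 = 80.
Step 4: result = 80

The answer is 80.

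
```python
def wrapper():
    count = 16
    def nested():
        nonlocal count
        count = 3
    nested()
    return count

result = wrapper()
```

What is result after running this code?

Step 1: wrapper() sets count = 16.
Step 2: nested() uses nonlocal to reassign count = 3.
Step 3: result = 3

The answer is 3.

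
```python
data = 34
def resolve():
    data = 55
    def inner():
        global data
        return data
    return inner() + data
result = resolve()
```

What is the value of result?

Step 1: Global data = 34. resolve() shadows with local data = 55.
Step 2: inner() uses global keyword, so inner() returns global data = 34.
Step 3: resolve() returns 34 + 55 = 89

The answer is 89.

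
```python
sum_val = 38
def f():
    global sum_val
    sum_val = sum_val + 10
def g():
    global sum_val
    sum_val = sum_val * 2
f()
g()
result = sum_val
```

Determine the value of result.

Step 1: sum_val = 38.
Step 2: f() adds 10: sum_val = 38 + 10 = 48.
Step 3: g() doubles: sum_val = 48 * 2 = 96.
Step 4: result = 96

The answer is 96.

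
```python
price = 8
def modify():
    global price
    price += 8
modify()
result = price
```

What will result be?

Step 1: price = 8 globally.
Step 2: modify() modifies global price: price += 8 = 16.
Step 3: result = 16

The answer is 16.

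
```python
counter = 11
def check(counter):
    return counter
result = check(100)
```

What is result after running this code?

Step 1: Global counter = 11.
Step 2: check(100) takes parameter counter = 100, which shadows the global.
Step 3: result = 100

The answer is 100.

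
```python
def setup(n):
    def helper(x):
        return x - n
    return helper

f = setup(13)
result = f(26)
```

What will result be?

Step 1: setup(13) creates a closure capturing n = 13.
Step 2: f(26) computes 26 - 13 = 13.
Step 3: result = 13

The answer is 13.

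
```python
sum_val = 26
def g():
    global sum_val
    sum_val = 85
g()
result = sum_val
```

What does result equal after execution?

Step 1: sum_val = 26 globally.
Step 2: g() declares global sum_val and sets it to 85.
Step 3: After g(), global sum_val = 85. result = 85

The answer is 85.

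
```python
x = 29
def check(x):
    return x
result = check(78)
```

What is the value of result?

Step 1: Global x = 29.
Step 2: check(78) takes parameter x = 78, which shadows the global.
Step 3: result = 78

The answer is 78.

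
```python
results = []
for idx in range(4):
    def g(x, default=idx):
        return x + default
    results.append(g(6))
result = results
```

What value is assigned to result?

Step 1: Default argument default=idx is evaluated at function definition time.
Step 2: Each iteration creates g with default = current idx value.
Step 3: g(6) returns 6 + default. results = [6, 7, 8, 9]

The answer is [6, 7, 8, 9].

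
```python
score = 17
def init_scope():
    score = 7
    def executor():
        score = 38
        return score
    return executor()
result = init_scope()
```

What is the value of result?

Step 1: Three scopes define score: global (17), init_scope (7), executor (38).
Step 2: executor() has its own local score = 38, which shadows both enclosing and global.
Step 3: result = 38 (local wins in LEGB)

The answer is 38.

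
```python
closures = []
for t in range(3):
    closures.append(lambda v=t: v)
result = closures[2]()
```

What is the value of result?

Step 1: Default argument v=t captures t's value at each iteration.
Step 2: closures[2] captured v = 2 when t was 2.
Step 3: result = 2

The answer is 2.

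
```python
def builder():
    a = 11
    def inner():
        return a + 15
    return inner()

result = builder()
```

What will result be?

Step 1: builder() defines a = 11.
Step 2: inner() reads a = 11 from enclosing scope, returns 11 + 15 = 26.
Step 3: result = 26

The answer is 26.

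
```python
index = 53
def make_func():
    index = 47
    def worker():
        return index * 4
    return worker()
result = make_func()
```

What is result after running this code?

Step 1: make_func() shadows global index with index = 47.
Step 2: worker() finds index = 47 in enclosing scope, computes 47 * 4 = 188.
Step 3: result = 188

The answer is 188.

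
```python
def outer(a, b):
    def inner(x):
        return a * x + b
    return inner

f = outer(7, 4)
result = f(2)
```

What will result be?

Step 1: outer(7, 4) captures a = 7, b = 4.
Step 2: f(2) computes 7 * 2 + 4 = 18.
Step 3: result = 18

The answer is 18.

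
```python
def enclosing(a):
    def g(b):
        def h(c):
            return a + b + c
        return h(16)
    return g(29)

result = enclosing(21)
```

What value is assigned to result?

Step 1: a = 21, b = 29, c = 16 across three nested scopes.
Step 2: h() accesses all three via LEGB rule.
Step 3: result = 21 + 29 + 16 = 66

The answer is 66.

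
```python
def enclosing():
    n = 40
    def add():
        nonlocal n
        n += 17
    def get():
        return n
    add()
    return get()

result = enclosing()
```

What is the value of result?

Step 1: n = 40. add() modifies it via nonlocal, get() reads it.
Step 2: add() makes n = 40 + 17 = 57.
Step 3: get() returns 57. result = 57

The answer is 57.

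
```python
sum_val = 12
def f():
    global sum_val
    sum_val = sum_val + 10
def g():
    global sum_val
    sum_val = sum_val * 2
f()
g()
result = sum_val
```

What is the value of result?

Step 1: sum_val = 12.
Step 2: f() adds 10: sum_val = 12 + 10 = 22.
Step 3: g() doubles: sum_val = 22 * 2 = 44.
Step 4: result = 44

The answer is 44.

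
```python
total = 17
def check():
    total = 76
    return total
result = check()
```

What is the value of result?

Step 1: Global total = 17.
Step 2: check() creates local total = 76, shadowing the global.
Step 3: Returns local total = 76. result = 76

The answer is 76.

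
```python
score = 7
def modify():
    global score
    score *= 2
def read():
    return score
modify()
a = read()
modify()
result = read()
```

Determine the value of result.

Step 1: score = 7.
Step 2: First modify(): score = 7 * 2 = 14.
Step 3: Second modify(): score = 14 * 2 = 28.
Step 4: read() returns 28

The answer is 28.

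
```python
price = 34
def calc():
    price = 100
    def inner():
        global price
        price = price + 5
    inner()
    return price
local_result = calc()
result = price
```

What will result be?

Step 1: Global price = 34. calc() creates local price = 100.
Step 2: inner() declares global price and adds 5: global price = 34 + 5 = 39.
Step 3: calc() returns its local price = 100 (unaffected by inner).
Step 4: result = global price = 39

The answer is 39.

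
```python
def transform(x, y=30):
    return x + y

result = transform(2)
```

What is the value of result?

Step 1: transform(2) uses default y = 30.
Step 2: Returns 2 + 30 = 32.
Step 3: result = 32

The answer is 32.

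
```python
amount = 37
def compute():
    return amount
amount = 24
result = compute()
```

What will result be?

Step 1: amount is first set to 37, then reassigned to 24.
Step 2: compute() is called after the reassignment, so it looks up the current global amount = 24.
Step 3: result = 24

The answer is 24.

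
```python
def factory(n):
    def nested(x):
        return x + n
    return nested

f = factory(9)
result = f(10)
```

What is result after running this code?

Step 1: factory(9) creates a closure that captures n = 9.
Step 2: f(10) calls the closure with x = 10, returning 10 + 9 = 19.
Step 3: result = 19

The answer is 19.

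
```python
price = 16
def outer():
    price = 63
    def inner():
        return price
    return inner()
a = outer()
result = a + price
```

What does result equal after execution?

Step 1: outer() has local price = 63. inner() reads from enclosing.
Step 2: outer() returns 63. Global price = 16 unchanged.
Step 3: result = 63 + 16 = 79

The answer is 79.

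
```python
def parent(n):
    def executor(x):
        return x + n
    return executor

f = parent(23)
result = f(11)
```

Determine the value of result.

Step 1: parent(23) creates a closure that captures n = 23.
Step 2: f(11) calls the closure with x = 11, returning 11 + 23 = 34.
Step 3: result = 34

The answer is 34.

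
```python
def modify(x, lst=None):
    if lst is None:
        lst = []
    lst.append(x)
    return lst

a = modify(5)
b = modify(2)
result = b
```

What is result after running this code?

Step 1: None default with guard creates a NEW list each call.
Step 2: a = [5] (fresh list). b = [2] (another fresh list).
Step 3: result = [2] (this is the fix for mutable default)

The answer is [2].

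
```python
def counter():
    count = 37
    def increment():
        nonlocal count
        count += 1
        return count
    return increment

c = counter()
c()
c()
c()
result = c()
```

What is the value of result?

Step 1: counter() creates closure with count = 37.
Step 2: Each c() call increments count via nonlocal. After 4 calls: 37 + 4 = 41.
Step 3: result = 41

The answer is 41.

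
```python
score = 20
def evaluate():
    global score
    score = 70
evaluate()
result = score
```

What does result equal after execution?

Step 1: score = 20 globally.
Step 2: evaluate() declares global score and sets it to 70.
Step 3: After evaluate(), global score = 70. result = 70

The answer is 70.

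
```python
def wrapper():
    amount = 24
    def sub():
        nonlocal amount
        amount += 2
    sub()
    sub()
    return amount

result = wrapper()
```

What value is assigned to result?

Step 1: amount starts at 24.
Step 2: sub() is called 2 times, each adding 2.
Step 3: amount = 24 + 2 * 2 = 28

The answer is 28.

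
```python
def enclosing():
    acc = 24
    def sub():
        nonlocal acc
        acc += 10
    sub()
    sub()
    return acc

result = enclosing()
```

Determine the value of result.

Step 1: acc starts at 24.
Step 2: sub() is called 2 times, each adding 10.
Step 3: acc = 24 + 10 * 2 = 44

The answer is 44.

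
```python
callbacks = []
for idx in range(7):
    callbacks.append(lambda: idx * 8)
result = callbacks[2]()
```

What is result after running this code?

Step 1: All lambdas reference the same variable idx (late binding).
Step 2: After the loop, idx = 6. Every lambda returns idx * 8.
Step 3: callbacks[2]() = 6 * 8 = 48

The answer is 48.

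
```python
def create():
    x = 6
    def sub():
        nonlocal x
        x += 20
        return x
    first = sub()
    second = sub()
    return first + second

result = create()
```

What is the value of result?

Step 1: x starts at 6.
Step 2: First call: x = 6 + 20 = 26, returns 26.
Step 3: Second call: x = 26 + 20 = 46, returns 46.
Step 4: result = 26 + 46 = 72

The answer is 72.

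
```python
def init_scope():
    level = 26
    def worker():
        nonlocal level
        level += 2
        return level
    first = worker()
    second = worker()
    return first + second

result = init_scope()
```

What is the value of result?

Step 1: level starts at 26.
Step 2: First call: level = 26 + 2 = 28, returns 28.
Step 3: Second call: level = 28 + 2 = 30, returns 30.
Step 4: result = 28 + 30 = 58

The answer is 58.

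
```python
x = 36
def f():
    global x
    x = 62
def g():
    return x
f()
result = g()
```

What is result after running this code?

Step 1: x = 36.
Step 2: f() sets global x = 62.
Step 3: g() reads global x = 62. result = 62

The answer is 62.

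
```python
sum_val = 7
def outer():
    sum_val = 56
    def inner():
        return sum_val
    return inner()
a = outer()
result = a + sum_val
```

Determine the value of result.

Step 1: outer() has local sum_val = 56. inner() reads from enclosing.
Step 2: outer() returns 56. Global sum_val = 7 unchanged.
Step 3: result = 56 + 7 = 63

The answer is 63.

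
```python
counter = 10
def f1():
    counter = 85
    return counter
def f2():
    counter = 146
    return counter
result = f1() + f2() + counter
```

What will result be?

Step 1: Each function shadows global counter with its own local.
Step 2: f1() returns 85, f2() returns 146.
Step 3: Global counter = 10 is unchanged. result = 85 + 146 + 10 = 241

The answer is 241.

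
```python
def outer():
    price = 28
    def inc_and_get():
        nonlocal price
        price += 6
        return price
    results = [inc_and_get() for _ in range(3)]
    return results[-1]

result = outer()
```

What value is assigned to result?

Step 1: price = 28.
Step 2: Three calls to inc_and_get(), each adding 6.
Step 3: Last value = 28 + 6 * 3 = 46

The answer is 46.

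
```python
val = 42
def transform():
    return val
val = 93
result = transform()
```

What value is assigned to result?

Step 1: val is first set to 42, then reassigned to 93.
Step 2: transform() is called after the reassignment, so it looks up the current global val = 93.
Step 3: result = 93

The answer is 93.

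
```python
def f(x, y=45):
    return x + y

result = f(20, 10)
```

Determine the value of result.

Step 1: f(20, 10) overrides default y with 10.
Step 2: Returns 20 + 10 = 30.
Step 3: result = 30

The answer is 30.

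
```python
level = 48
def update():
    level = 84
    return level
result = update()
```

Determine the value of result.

Step 1: Global level = 48.
Step 2: update() creates local level = 84, shadowing the global.
Step 3: Returns local level = 84. result = 84

The answer is 84.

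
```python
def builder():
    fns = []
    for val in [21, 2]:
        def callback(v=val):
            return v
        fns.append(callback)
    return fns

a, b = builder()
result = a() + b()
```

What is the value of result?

Step 1: Default argument v=val captures val at each iteration.
Step 2: a() returns 21 (captured at first iteration), b() returns 2 (captured at second).
Step 3: result = 21 + 2 = 23

The answer is 23.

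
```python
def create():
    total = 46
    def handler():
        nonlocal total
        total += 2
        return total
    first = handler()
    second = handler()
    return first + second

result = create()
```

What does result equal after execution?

Step 1: total starts at 46.
Step 2: First call: total = 46 + 2 = 48, returns 48.
Step 3: Second call: total = 48 + 2 = 50, returns 50.
Step 4: result = 48 + 50 = 98

The answer is 98.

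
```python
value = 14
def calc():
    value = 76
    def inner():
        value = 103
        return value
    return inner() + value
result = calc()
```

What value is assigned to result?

Step 1: calc() has local value = 76. inner() has local value = 103.
Step 2: inner() returns its local value = 103.
Step 3: calc() returns 103 + its own value (76) = 179

The answer is 179.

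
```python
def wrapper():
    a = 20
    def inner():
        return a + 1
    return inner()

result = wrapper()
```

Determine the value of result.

Step 1: wrapper() defines a = 20.
Step 2: inner() reads a = 20 from enclosing scope, returns 20 + 1 = 21.
Step 3: result = 21

The answer is 21.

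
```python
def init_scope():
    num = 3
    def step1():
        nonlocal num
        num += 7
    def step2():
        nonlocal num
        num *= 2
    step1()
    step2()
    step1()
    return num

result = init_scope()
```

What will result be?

Step 1: num = 3.
Step 2: step1(): num = 3 + 7 = 10.
Step 3: step2(): num = 10 * 2 = 20.
Step 4: step1(): num = 20 + 7 = 27. result = 27

The answer is 27.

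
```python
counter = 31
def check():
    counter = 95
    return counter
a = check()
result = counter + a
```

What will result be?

Step 1: Global counter = 31. check() returns local counter = 95.
Step 2: a = 95. Global counter still = 31.
Step 3: result = 31 + 95 = 126

The answer is 126.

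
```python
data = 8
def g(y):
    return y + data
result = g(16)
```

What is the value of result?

Step 1: data = 8 is defined globally.
Step 2: g(16) uses parameter y = 16 and looks up data from global scope = 8.
Step 3: result = 16 + 8 = 24

The answer is 24.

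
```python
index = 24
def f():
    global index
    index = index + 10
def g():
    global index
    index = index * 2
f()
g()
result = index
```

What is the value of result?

Step 1: index = 24.
Step 2: f() adds 10: index = 24 + 10 = 34.
Step 3: g() doubles: index = 34 * 2 = 68.
Step 4: result = 68

The answer is 68.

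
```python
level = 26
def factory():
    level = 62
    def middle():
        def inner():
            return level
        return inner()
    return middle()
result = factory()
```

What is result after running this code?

Step 1: factory() defines level = 62. middle() and inner() have no local level.
Step 2: inner() checks local (none), enclosing middle() (none), enclosing factory() and finds level = 62.
Step 3: result = 62

The answer is 62.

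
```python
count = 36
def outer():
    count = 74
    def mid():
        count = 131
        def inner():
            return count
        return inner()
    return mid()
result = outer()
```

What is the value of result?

Step 1: Three levels of shadowing: global 36, outer 74, mid 131.
Step 2: inner() finds count = 131 in enclosing mid() scope.
Step 3: result = 131

The answer is 131.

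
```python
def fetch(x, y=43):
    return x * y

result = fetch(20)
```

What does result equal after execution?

Step 1: fetch(20) uses default y = 43.
Step 2: Returns 20 * 43 = 860.
Step 3: result = 860

The answer is 860.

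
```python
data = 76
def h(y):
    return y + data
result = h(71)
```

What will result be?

Step 1: data = 76 is defined globally.
Step 2: h(71) uses parameter y = 71 and looks up data from global scope = 76.
Step 3: result = 71 + 76 = 147

The answer is 147.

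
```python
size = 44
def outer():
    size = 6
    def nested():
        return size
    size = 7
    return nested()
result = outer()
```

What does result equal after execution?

Step 1: outer() sets size = 6, then later size = 7.
Step 2: nested() is called after size is reassigned to 7. Closures capture variables by reference, not by value.
Step 3: result = 7

The answer is 7.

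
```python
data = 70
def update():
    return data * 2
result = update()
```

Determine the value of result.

Step 1: data = 70 is defined globally.
Step 2: update() looks up data from global scope = 70, then computes 70 * 2 = 140.
Step 3: result = 140

The answer is 140.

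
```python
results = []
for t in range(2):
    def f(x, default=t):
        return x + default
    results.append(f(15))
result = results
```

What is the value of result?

Step 1: Default argument default=t is evaluated at function definition time.
Step 2: Each iteration creates f with default = current t value.
Step 3: f(15) returns 15 + default. results = [15, 16]

The answer is [15, 16].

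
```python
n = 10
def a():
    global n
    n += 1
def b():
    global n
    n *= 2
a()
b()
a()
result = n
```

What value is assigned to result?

Step 1: n = 10.
Step 2: a(): n = 10 + 1 = 11.
Step 3: b(): n = 11 * 2 = 22.
Step 4: a(): n = 22 + 1 = 23

The answer is 23.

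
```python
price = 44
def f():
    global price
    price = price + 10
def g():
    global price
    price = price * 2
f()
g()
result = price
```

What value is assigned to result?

Step 1: price = 44.
Step 2: f() adds 10: price = 44 + 10 = 54.
Step 3: g() doubles: price = 54 * 2 = 108.
Step 4: result = 108

The answer is 108.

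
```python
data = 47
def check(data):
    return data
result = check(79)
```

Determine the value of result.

Step 1: Global data = 47.
Step 2: check(79) takes parameter data = 79, which shadows the global.
Step 3: result = 79

The answer is 79.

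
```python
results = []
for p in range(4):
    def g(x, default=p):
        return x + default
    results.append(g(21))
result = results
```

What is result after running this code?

Step 1: Default argument default=p is evaluated at function definition time.
Step 2: Each iteration creates g with default = current p value.
Step 3: g(21) returns 21 + default. results = [21, 22, 23, 24]

The answer is [21, 22, 23, 24].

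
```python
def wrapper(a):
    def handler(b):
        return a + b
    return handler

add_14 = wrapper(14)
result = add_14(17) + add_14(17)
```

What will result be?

Step 1: add_14 captures a = 14.
Step 2: add_14(17) = 14 + 17 = 31, called twice.
Step 3: result = 31 + 31 = 62

The answer is 62.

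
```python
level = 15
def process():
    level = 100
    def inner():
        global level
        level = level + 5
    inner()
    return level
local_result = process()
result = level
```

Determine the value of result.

Step 1: Global level = 15. process() creates local level = 100.
Step 2: inner() declares global level and adds 5: global level = 15 + 5 = 20.
Step 3: process() returns its local level = 100 (unaffected by inner).
Step 4: result = global level = 20

The answer is 20.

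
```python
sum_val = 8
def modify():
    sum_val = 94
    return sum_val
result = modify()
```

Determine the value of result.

Step 1: Global sum_val = 8.
Step 2: modify() creates local sum_val = 94, shadowing the global.
Step 3: Returns local sum_val = 94. result = 94

The answer is 94.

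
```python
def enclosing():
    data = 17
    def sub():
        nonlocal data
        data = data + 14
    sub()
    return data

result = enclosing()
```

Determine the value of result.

Step 1: enclosing() sets data = 17.
Step 2: sub() uses nonlocal to modify data in enclosing's scope: data = 17 + 14 = 31.
Step 3: enclosing() returns the modified data = 31

The answer is 31.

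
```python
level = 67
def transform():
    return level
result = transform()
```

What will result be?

Step 1: level = 67 is defined in the global scope.
Step 2: transform() looks up level. No local level exists, so Python checks the global scope via LEGB rule and finds level = 67.
Step 3: result = 67

The answer is 67.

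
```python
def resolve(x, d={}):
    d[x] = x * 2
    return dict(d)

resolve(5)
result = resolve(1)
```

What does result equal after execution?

Step 1: Mutable default dict is shared across calls.
Step 2: First call adds 5: 10. Second call adds 1: 2.
Step 3: result = {5: 10, 1: 2}

The answer is {5: 10, 1: 2}.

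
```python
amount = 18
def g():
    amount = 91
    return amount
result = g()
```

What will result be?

Step 1: Global amount = 18.
Step 2: g() creates local amount = 91, shadowing the global.
Step 3: Returns local amount = 91. result = 91

The answer is 91.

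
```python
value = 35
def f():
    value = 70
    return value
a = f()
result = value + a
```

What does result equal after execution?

Step 1: Global value = 35. f() returns local value = 70.
Step 2: a = 70. Global value still = 35.
Step 3: result = 35 + 70 = 105

The answer is 105.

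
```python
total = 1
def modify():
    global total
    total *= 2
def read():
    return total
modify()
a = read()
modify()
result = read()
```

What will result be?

Step 1: total = 1.
Step 2: First modify(): total = 1 * 2 = 2.
Step 3: Second modify(): total = 2 * 2 = 4.
Step 4: read() returns 4

The answer is 4.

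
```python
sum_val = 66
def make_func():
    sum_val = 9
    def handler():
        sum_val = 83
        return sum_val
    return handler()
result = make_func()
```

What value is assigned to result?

Step 1: Three scopes define sum_val: global (66), make_func (9), handler (83).
Step 2: handler() has its own local sum_val = 83, which shadows both enclosing and global.
Step 3: result = 83 (local wins in LEGB)

The answer is 83.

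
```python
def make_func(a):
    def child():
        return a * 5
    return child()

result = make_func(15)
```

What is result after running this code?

Step 1: make_func(15) binds parameter a = 15.
Step 2: child() accesses a = 15 from enclosing scope.
Step 3: result = 15 * 5 = 75

The answer is 75.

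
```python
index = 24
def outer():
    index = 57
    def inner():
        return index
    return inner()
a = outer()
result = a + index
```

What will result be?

Step 1: outer() has local index = 57. inner() reads from enclosing.
Step 2: outer() returns 57. Global index = 24 unchanged.
Step 3: result = 57 + 24 = 81

The answer is 81.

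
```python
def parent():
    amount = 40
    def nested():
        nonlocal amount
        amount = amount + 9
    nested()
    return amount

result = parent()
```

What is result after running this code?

Step 1: parent() sets amount = 40.
Step 2: nested() uses nonlocal to modify amount in parent's scope: amount = 40 + 9 = 49.
Step 3: parent() returns the modified amount = 49

The answer is 49.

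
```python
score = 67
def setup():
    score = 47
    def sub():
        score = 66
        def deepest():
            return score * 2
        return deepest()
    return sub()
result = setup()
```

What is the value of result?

Step 1: deepest() looks up score through LEGB: not local, finds score = 66 in enclosing sub().
Step 2: Returns 66 * 2 = 132.
Step 3: result = 132

The answer is 132.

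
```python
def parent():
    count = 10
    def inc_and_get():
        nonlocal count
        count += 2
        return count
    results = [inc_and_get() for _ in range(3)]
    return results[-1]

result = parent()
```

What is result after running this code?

Step 1: count = 10.
Step 2: Three calls to inc_and_get(), each adding 2.
Step 3: Last value = 10 + 2 * 3 = 16

The answer is 16.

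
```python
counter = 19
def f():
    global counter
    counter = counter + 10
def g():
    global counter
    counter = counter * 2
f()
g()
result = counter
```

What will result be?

Step 1: counter = 19.
Step 2: f() adds 10: counter = 19 + 10 = 29.
Step 3: g() doubles: counter = 29 * 2 = 58.
Step 4: result = 58

The answer is 58.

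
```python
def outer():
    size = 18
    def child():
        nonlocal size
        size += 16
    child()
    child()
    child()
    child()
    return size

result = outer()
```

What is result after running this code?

Step 1: size starts at 18.
Step 2: child() is called 4 times, each adding 16.
Step 3: size = 18 + 16 * 4 = 82

The answer is 82.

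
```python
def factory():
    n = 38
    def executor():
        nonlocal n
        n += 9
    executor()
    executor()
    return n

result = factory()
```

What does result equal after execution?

Step 1: n starts at 38.
Step 2: executor() is called 2 times, each adding 9.
Step 3: n = 38 + 9 * 2 = 56

The answer is 56.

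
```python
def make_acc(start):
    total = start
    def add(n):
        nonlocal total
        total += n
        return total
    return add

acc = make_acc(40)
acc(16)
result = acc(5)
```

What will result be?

Step 1: make_acc(40) creates closure with total = 40.
Step 2: First acc(16): total = 40 + 16 = 56.
Step 3: Second acc(5): total = 56 + 5 = 61. result = 61

The answer is 61.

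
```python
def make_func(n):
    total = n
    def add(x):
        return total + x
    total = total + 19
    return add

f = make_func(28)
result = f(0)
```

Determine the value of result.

Step 1: make_func(28) sets total = 28, then total = 28 + 19 = 47.
Step 2: Closures capture by reference, so add sees total = 47.
Step 3: f(0) returns 47 + 0 = 47

The answer is 47.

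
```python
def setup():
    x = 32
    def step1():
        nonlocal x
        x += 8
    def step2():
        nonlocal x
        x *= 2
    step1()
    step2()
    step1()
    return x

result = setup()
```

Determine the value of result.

Step 1: x = 32.
Step 2: step1(): x = 32 + 8 = 40.
Step 3: step2(): x = 40 * 2 = 80.
Step 4: step1(): x = 80 + 8 = 88. result = 88

The answer is 88.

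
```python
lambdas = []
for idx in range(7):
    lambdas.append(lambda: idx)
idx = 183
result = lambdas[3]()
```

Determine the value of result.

Step 1: Lambdas capture the variable idx by reference, not by value.
Step 2: After the loop, idx is reassigned to 183.
Step 3: lambdas[3]() looks up the current idx = 183. result = 183

The answer is 183.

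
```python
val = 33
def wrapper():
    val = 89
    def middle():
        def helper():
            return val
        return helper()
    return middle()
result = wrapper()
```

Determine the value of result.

Step 1: wrapper() defines val = 89. middle() and helper() have no local val.
Step 2: helper() checks local (none), enclosing middle() (none), enclosing wrapper() and finds val = 89.
Step 3: result = 89

The answer is 89.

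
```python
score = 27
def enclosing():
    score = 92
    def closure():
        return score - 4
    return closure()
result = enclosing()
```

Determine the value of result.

Step 1: enclosing() shadows global score with score = 92.
Step 2: closure() finds score = 92 in enclosing scope, computes 92 - 4 = 88.
Step 3: result = 88

The answer is 88.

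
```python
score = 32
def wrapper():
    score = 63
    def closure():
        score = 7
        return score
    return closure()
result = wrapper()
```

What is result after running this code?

Step 1: Three scopes define score: global (32), wrapper (63), closure (7).
Step 2: closure() has its own local score = 7, which shadows both enclosing and global.
Step 3: result = 7 (local wins in LEGB)

The answer is 7.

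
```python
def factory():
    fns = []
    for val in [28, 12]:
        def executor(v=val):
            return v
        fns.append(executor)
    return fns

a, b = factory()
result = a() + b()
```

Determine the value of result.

Step 1: Default argument v=val captures val at each iteration.
Step 2: a() returns 28 (captured at first iteration), b() returns 12 (captured at second).
Step 3: result = 28 + 12 = 40

The answer is 40.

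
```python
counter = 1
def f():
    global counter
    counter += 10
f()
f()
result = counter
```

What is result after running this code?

Step 1: counter = 1.
Step 2: First f(): counter = 1 + 10 = 11.
Step 3: Second f(): counter = 11 + 10 = 21. result = 21

The answer is 21.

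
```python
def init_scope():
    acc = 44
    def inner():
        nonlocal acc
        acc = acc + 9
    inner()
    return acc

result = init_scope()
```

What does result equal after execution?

Step 1: init_scope() sets acc = 44.
Step 2: inner() uses nonlocal to modify acc in init_scope's scope: acc = 44 + 9 = 53.
Step 3: init_scope() returns the modified acc = 53

The answer is 53.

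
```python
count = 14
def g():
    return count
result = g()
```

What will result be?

Step 1: count = 14 is defined in the global scope.
Step 2: g() looks up count. No local count exists, so Python checks the global scope via LEGB rule and finds count = 14.
Step 3: result = 14

The answer is 14.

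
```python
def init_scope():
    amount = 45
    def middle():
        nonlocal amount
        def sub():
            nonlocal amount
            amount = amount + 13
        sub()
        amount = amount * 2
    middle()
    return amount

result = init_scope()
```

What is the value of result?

Step 1: amount = 45.
Step 2: sub() adds 13: amount = 45 + 13 = 58.
Step 3: middle() doubles: amount = 58 * 2 = 116.
Step 4: result = 116

The answer is 116.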